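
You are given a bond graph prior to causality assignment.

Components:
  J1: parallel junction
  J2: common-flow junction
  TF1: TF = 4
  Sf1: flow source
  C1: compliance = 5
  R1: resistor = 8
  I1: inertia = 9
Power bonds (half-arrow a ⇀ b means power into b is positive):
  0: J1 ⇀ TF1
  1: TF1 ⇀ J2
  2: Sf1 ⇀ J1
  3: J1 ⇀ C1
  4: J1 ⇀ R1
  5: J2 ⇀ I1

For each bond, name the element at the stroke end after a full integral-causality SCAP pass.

β2 stroke at Sf1  (Sf1 (Sf) sets flow on bond)
β3 stroke at J1  (C1 integral (e out))
β0 stroke at TF1  (J1 effort already set via bond 3)
β4 stroke at R1  (common-e at J1 fixed by 3)
β1 stroke at J2  (TF TF1: opposite of bond 0)
β5 stroke at I1  (closing 1-jn rule on J2)

b0 stroke→TF1
b1 stroke→J2
b2 stroke→Sf1
b3 stroke→J1
b4 stroke→R1
b5 stroke→I1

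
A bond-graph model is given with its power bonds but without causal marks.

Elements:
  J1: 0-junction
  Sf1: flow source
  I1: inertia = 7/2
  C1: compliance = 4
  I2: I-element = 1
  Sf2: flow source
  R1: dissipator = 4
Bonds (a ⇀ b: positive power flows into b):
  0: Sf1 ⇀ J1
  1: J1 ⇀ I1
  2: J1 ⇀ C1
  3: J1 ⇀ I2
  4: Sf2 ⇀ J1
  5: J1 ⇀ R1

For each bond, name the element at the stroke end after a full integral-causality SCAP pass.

bond 0 |Sf1  (Sf1 fixes flow; stroke at Sf1)
bond 4 |Sf2  (Sf2 fixes flow; stroke at Sf2)
bond 1 |I1  (I1: I, integral causality)
bond 2 |J1  (C1 integral (e out))
bond 3 |I2  (common-e at J1 fixed by 2)
bond 5 |R1  (J1: bond 2 brought effort, rest push out)

bond 0 |Sf1
bond 1 |I1
bond 2 |J1
bond 3 |I2
bond 4 |Sf2
bond 5 |R1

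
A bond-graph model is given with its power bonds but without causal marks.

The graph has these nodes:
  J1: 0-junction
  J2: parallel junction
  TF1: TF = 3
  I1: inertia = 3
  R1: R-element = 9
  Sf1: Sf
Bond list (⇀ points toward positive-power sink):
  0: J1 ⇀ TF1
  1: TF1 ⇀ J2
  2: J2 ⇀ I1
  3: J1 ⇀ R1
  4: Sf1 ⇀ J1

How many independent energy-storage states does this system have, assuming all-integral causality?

β4 stroke at Sf1  (source Sf1 imposes f)
β2 stroke at I1  (I1 integral (f out))
β1 stroke at J2  (only one effort-in slot at J2)
β0 stroke at TF1  (TF1: transformer flips bond 1)
β3 stroke at J1  (closing 0-jn rule on J1)

1  (I1 all integral)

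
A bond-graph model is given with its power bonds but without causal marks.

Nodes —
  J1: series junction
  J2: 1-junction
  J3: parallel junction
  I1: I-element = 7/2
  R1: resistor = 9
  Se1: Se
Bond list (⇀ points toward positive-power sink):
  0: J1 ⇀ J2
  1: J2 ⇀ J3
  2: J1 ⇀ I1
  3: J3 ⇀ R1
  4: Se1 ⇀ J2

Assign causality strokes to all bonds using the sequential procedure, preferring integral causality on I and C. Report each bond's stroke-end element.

β0 →J1
β1 →J2
β2 →I1
β3 →J3
β4 →J2

#4 stroke at J2  (source Se1 imposes e)
#2 stroke at I1  (I1 integral (f out))
#0 stroke at J1  (J1: bond 2 brought flow, rest push out)
#1 stroke at J2  (J2: bond 0 brought flow, rest push out)
#3 stroke at J3  (J3: last free bond brings effort in)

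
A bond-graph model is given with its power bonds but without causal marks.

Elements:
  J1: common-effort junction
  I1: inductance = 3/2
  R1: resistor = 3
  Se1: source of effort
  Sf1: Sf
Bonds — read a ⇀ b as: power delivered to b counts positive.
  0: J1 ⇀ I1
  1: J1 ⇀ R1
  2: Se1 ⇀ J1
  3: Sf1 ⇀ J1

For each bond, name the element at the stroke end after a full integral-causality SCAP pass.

bond 0 stroke at I1
bond 1 stroke at R1
bond 2 stroke at J1
bond 3 stroke at Sf1

bond 2 stroke at J1  (Se1 fixes effort; stroke away)
bond 3 stroke at Sf1  (Sf1 fixes flow; stroke at Sf1)
bond 0 stroke at I1  (J1 effort already set via bond 2)
bond 1 stroke at R1  (common-e at J1 fixed by 2)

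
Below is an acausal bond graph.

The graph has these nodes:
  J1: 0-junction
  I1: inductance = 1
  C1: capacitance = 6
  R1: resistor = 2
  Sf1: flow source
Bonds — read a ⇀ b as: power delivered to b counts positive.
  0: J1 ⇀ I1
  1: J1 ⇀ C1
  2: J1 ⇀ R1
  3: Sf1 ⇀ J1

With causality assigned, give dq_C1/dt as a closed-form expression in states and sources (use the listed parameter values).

dq_C1/dt = F_Sf1 - p_I1 - q_C1/12

b3 stroke at Sf1  (Sf1 fixes flow; stroke at Sf1)
b0 stroke at I1  (prefer integral on I1)
b1 stroke at J1  (C1: C, integral causality)
b2 stroke at R1  (0-jn J1 has e-setter on 1)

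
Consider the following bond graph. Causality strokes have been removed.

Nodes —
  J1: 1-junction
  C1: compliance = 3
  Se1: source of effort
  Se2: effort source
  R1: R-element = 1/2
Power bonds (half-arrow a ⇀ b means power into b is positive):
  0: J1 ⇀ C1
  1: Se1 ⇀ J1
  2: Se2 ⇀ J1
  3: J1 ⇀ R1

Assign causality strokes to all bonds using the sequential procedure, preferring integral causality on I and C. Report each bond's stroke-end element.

bond 1 stroke→J1  (Se1: effort source, stroke at far end)
bond 2 stroke→J1  (Se2 (Se) sets effort on bond)
bond 0 stroke→J1  (prefer integral on C1)
bond 3 stroke→R1  (closing 1-jn rule on J1)

β0 |J1
β1 |J1
β2 |J1
β3 |R1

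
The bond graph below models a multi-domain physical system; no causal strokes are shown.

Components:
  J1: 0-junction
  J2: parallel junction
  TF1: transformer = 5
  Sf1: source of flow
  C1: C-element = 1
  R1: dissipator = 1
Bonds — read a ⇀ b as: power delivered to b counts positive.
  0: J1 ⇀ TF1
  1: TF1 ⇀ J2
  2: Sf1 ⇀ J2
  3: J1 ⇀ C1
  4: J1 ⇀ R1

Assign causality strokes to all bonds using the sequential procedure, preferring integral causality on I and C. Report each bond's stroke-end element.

β2 stroke at Sf1  (Sf1 (Sf) sets flow on bond)
β1 stroke at J2  (J2 needs exactly one e-in)
β0 stroke at TF1  (through TF1, causality passes straight; one stroke at TF1)
β3 stroke at J1  (C1: C, integral causality)
β4 stroke at R1  (common-e at J1 fixed by 3)

#0 stroke at TF1
#1 stroke at J2
#2 stroke at Sf1
#3 stroke at J1
#4 stroke at R1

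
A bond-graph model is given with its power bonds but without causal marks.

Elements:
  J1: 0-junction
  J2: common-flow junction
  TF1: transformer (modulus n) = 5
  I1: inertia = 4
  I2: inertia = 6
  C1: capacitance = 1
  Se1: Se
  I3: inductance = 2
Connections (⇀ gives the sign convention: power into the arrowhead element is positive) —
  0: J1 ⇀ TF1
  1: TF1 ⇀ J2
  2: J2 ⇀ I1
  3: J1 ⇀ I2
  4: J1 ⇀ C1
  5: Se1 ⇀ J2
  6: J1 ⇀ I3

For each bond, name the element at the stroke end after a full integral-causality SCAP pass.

#5 →J2  (Se1 (Se) sets effort on bond)
#2 →I1  (I1 integral (f out))
#1 →J2  (J2 flow already set via bond 2)
#0 →TF1  (TF TF1: opposite of bond 1)
#3 →I2  (prefer integral on I2)
#4 →J1  (prefer integral on C1)
#6 →I3  (0-jn J1 has e-setter on 4)

bond 0 stroke at TF1
bond 1 stroke at J2
bond 2 stroke at I1
bond 3 stroke at I2
bond 4 stroke at J1
bond 5 stroke at J2
bond 6 stroke at I3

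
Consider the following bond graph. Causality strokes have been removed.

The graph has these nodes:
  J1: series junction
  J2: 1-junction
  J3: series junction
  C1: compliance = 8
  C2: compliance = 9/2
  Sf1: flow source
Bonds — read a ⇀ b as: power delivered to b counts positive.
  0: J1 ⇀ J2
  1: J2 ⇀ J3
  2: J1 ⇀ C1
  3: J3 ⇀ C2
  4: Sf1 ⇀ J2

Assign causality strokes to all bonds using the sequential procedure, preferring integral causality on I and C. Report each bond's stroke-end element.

#4 →Sf1  (Sf1: flow source, stroke at near end)
#0 →J2  (common-f at J2 fixed by 4)
#1 →J2  (1-jn J2 has f-setter on 4)
#3 →J3  (1-jn J3 has f-setter on 1)
#2 →J1  (J1 flow already set via bond 0)

bond 0 stroke at J2
bond 1 stroke at J2
bond 2 stroke at J1
bond 3 stroke at J3
bond 4 stroke at Sf1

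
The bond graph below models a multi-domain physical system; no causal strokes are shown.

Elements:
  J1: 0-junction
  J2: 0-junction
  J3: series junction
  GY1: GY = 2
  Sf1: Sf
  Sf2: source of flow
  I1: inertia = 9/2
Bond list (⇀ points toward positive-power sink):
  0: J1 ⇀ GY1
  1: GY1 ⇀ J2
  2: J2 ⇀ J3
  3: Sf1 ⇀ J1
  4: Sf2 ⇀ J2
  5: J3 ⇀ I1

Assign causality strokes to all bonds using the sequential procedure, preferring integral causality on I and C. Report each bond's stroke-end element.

b0 →J1
b1 →J2
b2 →J3
b3 →Sf1
b4 →Sf2
b5 →I1

bond 3 stroke at Sf1  (Sf1: flow source, stroke at near end)
bond 4 stroke at Sf2  (Sf2 (Sf) sets flow on bond)
bond 0 stroke at J1  (closing 0-jn rule on J1)
bond 1 stroke at J2  (GY1: gyrator matches bond 0)
bond 2 stroke at J3  (J2 effort already set via bond 1)
bond 5 stroke at I1  (only one flow-in slot at J3)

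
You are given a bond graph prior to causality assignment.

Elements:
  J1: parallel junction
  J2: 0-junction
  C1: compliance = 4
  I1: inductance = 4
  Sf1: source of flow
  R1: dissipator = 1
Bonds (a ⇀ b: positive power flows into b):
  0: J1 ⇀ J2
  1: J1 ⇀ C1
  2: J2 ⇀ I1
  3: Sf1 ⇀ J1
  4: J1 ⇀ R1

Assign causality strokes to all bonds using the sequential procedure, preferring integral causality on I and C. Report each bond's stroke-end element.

bond 0 |J2
bond 1 |J1
bond 2 |I1
bond 3 |Sf1
bond 4 |R1

b3 |Sf1  (source Sf1 imposes f)
b1 |J1  (prefer integral on C1)
b0 |J2  (common-e at J1 fixed by 1)
b4 |R1  (0-jn J1 has e-setter on 1)
b2 |I1  (common-e at J2 fixed by 0)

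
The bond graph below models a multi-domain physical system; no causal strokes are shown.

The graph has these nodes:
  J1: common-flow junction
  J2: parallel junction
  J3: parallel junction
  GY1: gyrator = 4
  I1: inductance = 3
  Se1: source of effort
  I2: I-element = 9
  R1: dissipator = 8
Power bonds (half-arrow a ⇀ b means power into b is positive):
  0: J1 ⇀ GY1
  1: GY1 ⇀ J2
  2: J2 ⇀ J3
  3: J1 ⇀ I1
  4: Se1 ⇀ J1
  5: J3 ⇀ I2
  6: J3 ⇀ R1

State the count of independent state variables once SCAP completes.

2  (I1, I2 all integral)

bond 4 stroke→J1  (Se1: effort source, stroke at far end)
bond 3 stroke→I1  (I1 integral (f out))
bond 0 stroke→J1  (J1: bond 3 brought flow, rest push out)
bond 1 stroke→J2  (GY GY1: same side as bond 0)
bond 2 stroke→J3  (J2: bond 1 brought effort, rest push out)
bond 5 stroke→I2  (common-e at J3 fixed by 2)
bond 6 stroke→R1  (J3: bond 2 brought effort, rest push out)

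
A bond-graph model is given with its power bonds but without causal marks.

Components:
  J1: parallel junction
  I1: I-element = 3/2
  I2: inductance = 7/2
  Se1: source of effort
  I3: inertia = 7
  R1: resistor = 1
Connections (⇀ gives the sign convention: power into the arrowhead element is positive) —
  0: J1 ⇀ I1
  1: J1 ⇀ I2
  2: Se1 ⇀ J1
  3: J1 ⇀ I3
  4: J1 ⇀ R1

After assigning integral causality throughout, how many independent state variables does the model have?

3  (I1, I2, I3 all integral)

b2 stroke at J1  (Se1: effort source, stroke at far end)
b0 stroke at I1  (common-e at J1 fixed by 2)
b1 stroke at I2  (0-jn J1 has e-setter on 2)
b3 stroke at I3  (common-e at J1 fixed by 2)
b4 stroke at R1  (0-jn J1 has e-setter on 2)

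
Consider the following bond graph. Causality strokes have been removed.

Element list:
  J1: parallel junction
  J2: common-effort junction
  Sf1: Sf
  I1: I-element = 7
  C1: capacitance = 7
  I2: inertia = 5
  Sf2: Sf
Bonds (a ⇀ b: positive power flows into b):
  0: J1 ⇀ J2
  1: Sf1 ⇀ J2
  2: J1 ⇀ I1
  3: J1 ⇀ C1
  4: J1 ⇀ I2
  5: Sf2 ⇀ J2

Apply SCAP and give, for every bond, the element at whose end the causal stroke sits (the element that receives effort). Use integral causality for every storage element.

b1 stroke at Sf1  (Sf1 fixes flow; stroke at Sf1)
b5 stroke at Sf2  (Sf2 fixes flow; stroke at Sf2)
b0 stroke at J2  (J2: last free bond brings effort in)
b2 stroke at I1  (I1 integral (f out))
b3 stroke at J1  (prefer integral on C1)
b4 stroke at I2  (common-e at J1 fixed by 3)

#0 |J2
#1 |Sf1
#2 |I1
#3 |J1
#4 |I2
#5 |Sf2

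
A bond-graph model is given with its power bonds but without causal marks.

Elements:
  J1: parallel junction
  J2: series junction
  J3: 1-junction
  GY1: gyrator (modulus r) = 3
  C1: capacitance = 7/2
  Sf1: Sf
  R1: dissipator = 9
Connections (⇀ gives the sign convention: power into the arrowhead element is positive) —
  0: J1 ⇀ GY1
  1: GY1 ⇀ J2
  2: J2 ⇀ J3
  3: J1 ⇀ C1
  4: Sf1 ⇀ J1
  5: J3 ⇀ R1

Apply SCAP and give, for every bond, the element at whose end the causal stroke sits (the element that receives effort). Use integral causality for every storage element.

β0 |GY1
β1 |GY1
β2 |J2
β3 |J1
β4 |Sf1
β5 |J3

#4 |Sf1  (Sf1 fixes flow; stroke at Sf1)
#3 |J1  (C1 outputs effort q/C1)
#0 |GY1  (common-e at J1 fixed by 3)
#1 |GY1  (GY1 both-in/both-out from 0)
#2 |J2  (common-f at J2 fixed by 1)
#5 |J3  (common-f at J3 fixed by 2)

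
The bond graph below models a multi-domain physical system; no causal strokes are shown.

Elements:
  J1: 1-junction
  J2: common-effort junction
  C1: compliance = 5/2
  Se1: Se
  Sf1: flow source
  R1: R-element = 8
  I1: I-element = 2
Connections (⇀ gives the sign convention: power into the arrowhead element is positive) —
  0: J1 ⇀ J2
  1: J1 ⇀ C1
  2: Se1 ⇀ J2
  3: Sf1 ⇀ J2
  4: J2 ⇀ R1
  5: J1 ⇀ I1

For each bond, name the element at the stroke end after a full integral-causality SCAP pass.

bond 0 stroke at J1
bond 1 stroke at J1
bond 2 stroke at J2
bond 3 stroke at Sf1
bond 4 stroke at R1
bond 5 stroke at I1

b2 |J2  (Se1 fixes effort; stroke away)
b3 |Sf1  (Sf1 fixes flow; stroke at Sf1)
b0 |J1  (0-jn J2 has e-setter on 2)
b4 |R1  (J2 effort already set via bond 2)
b1 |J1  (prefer integral on C1)
b5 |I1  (closing 1-jn rule on J1)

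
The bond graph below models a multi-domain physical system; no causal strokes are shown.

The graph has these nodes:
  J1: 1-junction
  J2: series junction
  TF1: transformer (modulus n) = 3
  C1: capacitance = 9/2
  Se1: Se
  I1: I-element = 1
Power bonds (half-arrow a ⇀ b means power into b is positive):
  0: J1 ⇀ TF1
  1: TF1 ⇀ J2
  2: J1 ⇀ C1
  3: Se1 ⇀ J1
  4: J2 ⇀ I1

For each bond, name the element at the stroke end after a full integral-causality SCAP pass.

bond 3 stroke at J1  (source Se1 imposes e)
bond 2 stroke at J1  (C1 integral (e out))
bond 0 stroke at TF1  (only one flow-in slot at J1)
bond 1 stroke at J2  (through TF1, causality passes straight; one stroke at TF1)
bond 4 stroke at I1  (J2 needs exactly one f-in)

b0 stroke→TF1
b1 stroke→J2
b2 stroke→J1
b3 stroke→J1
b4 stroke→I1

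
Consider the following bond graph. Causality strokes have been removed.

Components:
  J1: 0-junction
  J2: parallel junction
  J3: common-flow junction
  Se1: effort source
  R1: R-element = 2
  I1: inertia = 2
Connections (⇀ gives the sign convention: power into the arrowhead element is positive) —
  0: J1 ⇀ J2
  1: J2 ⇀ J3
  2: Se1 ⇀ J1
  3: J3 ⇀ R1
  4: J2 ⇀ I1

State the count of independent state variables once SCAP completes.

1  (I1 all integral)

b2 stroke at J1  (Se1 (Se) sets effort on bond)
b0 stroke at J2  (J1 effort already set via bond 2)
b1 stroke at J3  (J2 effort already set via bond 0)
b4 stroke at I1  (J2 effort already set via bond 0)
b3 stroke at R1  (J3 needs exactly one f-in)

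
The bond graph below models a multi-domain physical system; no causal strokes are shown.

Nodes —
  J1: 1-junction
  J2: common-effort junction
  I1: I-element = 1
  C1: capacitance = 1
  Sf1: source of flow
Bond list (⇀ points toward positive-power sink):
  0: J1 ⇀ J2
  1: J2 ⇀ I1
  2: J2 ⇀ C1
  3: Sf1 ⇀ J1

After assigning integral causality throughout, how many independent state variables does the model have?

2  (C1, I1 all integral)

β3 |Sf1  (Sf1 (Sf) sets flow on bond)
β0 |J1  (J1 flow already set via bond 3)
β1 |I1  (I1 outputs flow p/I1)
β2 |J2  (closing 0-jn rule on J2)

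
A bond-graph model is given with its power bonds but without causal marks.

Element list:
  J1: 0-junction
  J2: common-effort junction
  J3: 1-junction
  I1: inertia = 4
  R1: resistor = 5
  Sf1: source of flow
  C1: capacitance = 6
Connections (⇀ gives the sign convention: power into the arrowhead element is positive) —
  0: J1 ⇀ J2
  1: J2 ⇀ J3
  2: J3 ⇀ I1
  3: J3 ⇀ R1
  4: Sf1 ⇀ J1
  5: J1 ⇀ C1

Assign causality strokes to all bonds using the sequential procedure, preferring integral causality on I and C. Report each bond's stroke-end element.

#0 →J2
#1 →J3
#2 →I1
#3 →J3
#4 →Sf1
#5 →J1

bond 4 stroke→Sf1  (source Sf1 imposes f)
bond 2 stroke→I1  (I1 integral (f out))
bond 1 stroke→J3  (1-jn J3 has f-setter on 2)
bond 3 stroke→J3  (J3: bond 2 brought flow, rest push out)
bond 0 stroke→J2  (only one effort-in slot at J2)
bond 5 stroke→J1  (closing 0-jn rule on J1)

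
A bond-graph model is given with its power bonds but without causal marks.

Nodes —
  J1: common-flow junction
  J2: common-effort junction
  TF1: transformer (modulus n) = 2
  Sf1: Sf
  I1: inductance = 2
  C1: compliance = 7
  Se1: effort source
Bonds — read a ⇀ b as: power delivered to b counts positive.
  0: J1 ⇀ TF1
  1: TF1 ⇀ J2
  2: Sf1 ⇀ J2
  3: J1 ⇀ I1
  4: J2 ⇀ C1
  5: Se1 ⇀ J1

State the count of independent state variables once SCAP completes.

2  (C1, I1 all integral)

β2 |Sf1  (Sf1 fixes flow; stroke at Sf1)
β5 |J1  (Se1 (Se) sets effort on bond)
β3 |I1  (I1 integral (f out))
β0 |J1  (J1: bond 3 brought flow, rest push out)
β1 |TF1  (through TF1, causality passes straight; one stroke at TF1)
β4 |J2  (J2 needs exactly one e-in)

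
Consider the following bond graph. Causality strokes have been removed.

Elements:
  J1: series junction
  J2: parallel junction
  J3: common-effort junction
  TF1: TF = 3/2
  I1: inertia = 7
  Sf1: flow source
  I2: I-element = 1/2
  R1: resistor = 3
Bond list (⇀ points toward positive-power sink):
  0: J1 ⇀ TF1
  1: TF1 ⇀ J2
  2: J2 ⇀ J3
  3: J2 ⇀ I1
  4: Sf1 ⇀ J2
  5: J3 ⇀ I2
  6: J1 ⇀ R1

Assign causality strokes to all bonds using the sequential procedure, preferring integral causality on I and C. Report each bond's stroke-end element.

bond 0 |TF1
bond 1 |J2
bond 2 |J3
bond 3 |I1
bond 4 |Sf1
bond 5 |I2
bond 6 |J1

#4 →Sf1  (Sf1 (Sf) sets flow on bond)
#3 →I1  (I1 outputs flow p/I1)
#5 →I2  (prefer integral on I2)
#2 →J3  (only one effort-in slot at J3)
#1 →J2  (only one effort-in slot at J2)
#0 →TF1  (TF1 one-in-one-out from 1)
#6 →J1  (J1: bond 0 brought flow, rest push out)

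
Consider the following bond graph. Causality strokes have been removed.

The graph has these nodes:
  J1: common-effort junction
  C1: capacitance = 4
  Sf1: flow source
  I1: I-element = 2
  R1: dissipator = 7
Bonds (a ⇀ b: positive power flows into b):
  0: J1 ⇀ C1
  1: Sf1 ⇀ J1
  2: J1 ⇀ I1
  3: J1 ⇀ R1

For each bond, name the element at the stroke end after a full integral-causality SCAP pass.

β1 →Sf1  (Sf1 (Sf) sets flow on bond)
β0 →J1  (prefer integral on C1)
β2 →I1  (J1: bond 0 brought effort, rest push out)
β3 →R1  (0-jn J1 has e-setter on 0)

#0 →J1
#1 →Sf1
#2 →I1
#3 →R1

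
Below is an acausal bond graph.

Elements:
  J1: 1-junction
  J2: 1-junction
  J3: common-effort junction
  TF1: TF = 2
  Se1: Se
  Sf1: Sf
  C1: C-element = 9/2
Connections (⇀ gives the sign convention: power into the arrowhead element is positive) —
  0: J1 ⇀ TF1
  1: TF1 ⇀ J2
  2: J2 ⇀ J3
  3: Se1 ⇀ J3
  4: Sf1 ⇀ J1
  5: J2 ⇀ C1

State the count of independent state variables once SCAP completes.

#3 →J3  (Se1: effort source, stroke at far end)
#4 →Sf1  (source Sf1 imposes f)
#0 →J1  (J1 flow already set via bond 4)
#2 →J2  (J3 effort already set via bond 3)
#1 →TF1  (TF TF1: opposite of bond 0)
#5 →J2  (common-f at J2 fixed by 1)

1  (C1 all integral)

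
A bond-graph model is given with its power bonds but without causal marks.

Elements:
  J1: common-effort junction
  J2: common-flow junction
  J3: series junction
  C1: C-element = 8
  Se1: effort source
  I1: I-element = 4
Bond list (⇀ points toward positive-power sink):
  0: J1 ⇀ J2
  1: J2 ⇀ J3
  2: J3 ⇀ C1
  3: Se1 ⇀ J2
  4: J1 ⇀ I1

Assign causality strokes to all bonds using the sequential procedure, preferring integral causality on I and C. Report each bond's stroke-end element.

#0 stroke at J1
#1 stroke at J2
#2 stroke at J3
#3 stroke at J2
#4 stroke at I1

#3 |J2  (Se1 (Se) sets effort on bond)
#2 |J3  (C1 outputs effort q/C1)
#1 |J2  (only one flow-in slot at J3)
#0 |J1  (closing 1-jn rule on J2)
#4 |I1  (J1: bond 0 brought effort, rest push out)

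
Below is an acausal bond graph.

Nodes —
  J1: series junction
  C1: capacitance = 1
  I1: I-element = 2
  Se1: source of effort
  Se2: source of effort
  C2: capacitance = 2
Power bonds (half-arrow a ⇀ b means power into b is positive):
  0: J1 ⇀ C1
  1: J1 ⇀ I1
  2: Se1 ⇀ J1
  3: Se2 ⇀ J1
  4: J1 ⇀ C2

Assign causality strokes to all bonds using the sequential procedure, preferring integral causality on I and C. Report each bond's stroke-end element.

#2 →J1  (Se1: effort source, stroke at far end)
#3 →J1  (source Se2 imposes e)
#0 →J1  (prefer integral on C1)
#1 →I1  (I1 outputs flow p/I1)
#4 →J1  (common-f at J1 fixed by 1)

β0 stroke at J1
β1 stroke at I1
β2 stroke at J1
β3 stroke at J1
β4 stroke at J1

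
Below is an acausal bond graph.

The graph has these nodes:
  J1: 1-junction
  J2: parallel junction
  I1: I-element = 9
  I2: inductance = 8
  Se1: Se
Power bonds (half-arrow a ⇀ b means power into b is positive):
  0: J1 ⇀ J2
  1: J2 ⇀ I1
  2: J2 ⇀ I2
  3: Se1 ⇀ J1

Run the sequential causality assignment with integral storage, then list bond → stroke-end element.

#0 |J2
#1 |I1
#2 |I2
#3 |J1

#3 |J1  (Se1: effort source, stroke at far end)
#0 |J2  (J1: last free bond brings flow in)
#1 |I1  (0-jn J2 has e-setter on 0)
#2 |I2  (0-jn J2 has e-setter on 0)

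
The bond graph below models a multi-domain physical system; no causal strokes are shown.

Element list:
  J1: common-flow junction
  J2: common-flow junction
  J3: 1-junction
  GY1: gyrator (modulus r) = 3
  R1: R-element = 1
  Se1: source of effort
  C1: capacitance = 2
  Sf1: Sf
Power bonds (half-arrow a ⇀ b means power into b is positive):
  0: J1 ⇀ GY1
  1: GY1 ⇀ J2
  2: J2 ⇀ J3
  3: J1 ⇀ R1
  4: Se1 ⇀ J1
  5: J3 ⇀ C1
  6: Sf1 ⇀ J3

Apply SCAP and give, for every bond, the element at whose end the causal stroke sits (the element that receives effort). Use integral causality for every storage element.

b4 stroke→J1  (source Se1 imposes e)
b6 stroke→Sf1  (Sf1: flow source, stroke at near end)
b2 stroke→J3  (common-f at J3 fixed by 6)
b5 stroke→J3  (1-jn J3 has f-setter on 6)
b1 stroke→J2  (J2 flow already set via bond 2)
b0 stroke→J1  (GY GY1: same side as bond 1)
b3 stroke→R1  (only one flow-in slot at J1)

bond 0 stroke→J1
bond 1 stroke→J2
bond 2 stroke→J3
bond 3 stroke→R1
bond 4 stroke→J1
bond 5 stroke→J3
bond 6 stroke→Sf1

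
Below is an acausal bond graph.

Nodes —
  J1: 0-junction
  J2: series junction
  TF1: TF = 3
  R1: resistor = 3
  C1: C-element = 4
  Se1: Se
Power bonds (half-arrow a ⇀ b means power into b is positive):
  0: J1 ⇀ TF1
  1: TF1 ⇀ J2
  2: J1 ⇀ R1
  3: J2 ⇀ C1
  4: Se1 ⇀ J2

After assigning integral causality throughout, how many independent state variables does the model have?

β4 →J2  (Se1: effort source, stroke at far end)
β3 →J2  (C1 integral (e out))
β1 →TF1  (J2 needs exactly one f-in)
β0 →J1  (TF1 one-in-one-out from 1)
β2 →R1  (0-jn J1 has e-setter on 0)

1  (C1 all integral)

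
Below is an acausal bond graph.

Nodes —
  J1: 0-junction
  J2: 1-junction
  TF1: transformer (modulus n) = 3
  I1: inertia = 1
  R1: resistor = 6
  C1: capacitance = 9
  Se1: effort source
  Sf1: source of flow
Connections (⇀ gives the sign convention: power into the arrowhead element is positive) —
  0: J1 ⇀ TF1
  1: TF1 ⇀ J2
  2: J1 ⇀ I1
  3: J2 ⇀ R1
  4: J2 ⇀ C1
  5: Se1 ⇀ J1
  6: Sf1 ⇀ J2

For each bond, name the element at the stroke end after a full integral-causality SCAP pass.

b5 stroke→J1  (Se1 fixes effort; stroke away)
b6 stroke→Sf1  (Sf1: flow source, stroke at near end)
b0 stroke→TF1  (common-e at J1 fixed by 5)
b2 stroke→I1  (common-e at J1 fixed by 5)
b1 stroke→J2  (1-jn J2 has f-setter on 6)
b3 stroke→J2  (1-jn J2 has f-setter on 6)
b4 stroke→J2  (J2: bond 6 brought flow, rest push out)

bond 0 stroke→TF1
bond 1 stroke→J2
bond 2 stroke→I1
bond 3 stroke→J2
bond 4 stroke→J2
bond 5 stroke→J1
bond 6 stroke→Sf1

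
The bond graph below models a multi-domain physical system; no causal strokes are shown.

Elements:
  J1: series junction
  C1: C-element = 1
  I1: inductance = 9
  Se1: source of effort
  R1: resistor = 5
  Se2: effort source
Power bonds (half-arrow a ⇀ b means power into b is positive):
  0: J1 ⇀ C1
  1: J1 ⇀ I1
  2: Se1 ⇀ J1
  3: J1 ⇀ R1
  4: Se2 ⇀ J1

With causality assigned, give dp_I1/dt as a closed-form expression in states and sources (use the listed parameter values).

b2 →J1  (Se1 (Se) sets effort on bond)
b4 →J1  (source Se2 imposes e)
b0 →J1  (prefer integral on C1)
b1 →I1  (I1: I, integral causality)
b3 →J1  (J1 flow already set via bond 1)

dp_I1/dt = E_Se1 + E_Se2 - 5*p_I1/9 - q_C1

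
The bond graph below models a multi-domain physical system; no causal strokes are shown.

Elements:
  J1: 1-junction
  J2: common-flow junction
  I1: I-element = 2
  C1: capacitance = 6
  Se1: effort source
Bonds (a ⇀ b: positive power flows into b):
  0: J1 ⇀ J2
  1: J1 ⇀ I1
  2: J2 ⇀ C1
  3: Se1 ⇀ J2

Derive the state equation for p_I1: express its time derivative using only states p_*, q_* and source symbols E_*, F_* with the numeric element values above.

dp_I1/dt = E_Se1 - q_C1/6

β3 |J2  (Se1 (Se) sets effort on bond)
β1 |I1  (I1 integral (f out))
β0 |J1  (1-jn J1 has f-setter on 1)
β2 |J2  (common-f at J2 fixed by 0)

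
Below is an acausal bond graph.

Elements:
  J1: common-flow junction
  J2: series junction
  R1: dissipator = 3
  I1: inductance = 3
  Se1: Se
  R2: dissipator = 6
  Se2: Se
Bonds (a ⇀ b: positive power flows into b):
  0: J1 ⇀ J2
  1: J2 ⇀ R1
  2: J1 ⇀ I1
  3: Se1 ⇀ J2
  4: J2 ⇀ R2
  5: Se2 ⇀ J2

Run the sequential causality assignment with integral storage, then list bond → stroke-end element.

bond 3 stroke at J2  (source Se1 imposes e)
bond 5 stroke at J2  (source Se2 imposes e)
bond 2 stroke at I1  (I1: I, integral causality)
bond 0 stroke at J1  (1-jn J1 has f-setter on 2)
bond 1 stroke at J2  (1-jn J2 has f-setter on 0)
bond 4 stroke at J2  (J2: bond 0 brought flow, rest push out)

bond 0 stroke at J1
bond 1 stroke at J2
bond 2 stroke at I1
bond 3 stroke at J2
bond 4 stroke at J2
bond 5 stroke at J2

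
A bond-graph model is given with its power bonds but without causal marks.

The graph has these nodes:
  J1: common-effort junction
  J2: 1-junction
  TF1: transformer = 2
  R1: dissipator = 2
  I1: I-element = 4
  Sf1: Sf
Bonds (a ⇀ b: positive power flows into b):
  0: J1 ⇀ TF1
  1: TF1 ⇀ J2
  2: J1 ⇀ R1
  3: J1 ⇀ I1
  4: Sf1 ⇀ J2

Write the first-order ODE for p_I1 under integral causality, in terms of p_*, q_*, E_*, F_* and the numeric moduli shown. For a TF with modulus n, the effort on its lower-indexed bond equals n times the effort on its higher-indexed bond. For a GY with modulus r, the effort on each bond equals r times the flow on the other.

bond 4 stroke at Sf1  (source Sf1 imposes f)
bond 1 stroke at J2  (common-f at J2 fixed by 4)
bond 0 stroke at TF1  (TF1 one-in-one-out from 1)
bond 3 stroke at I1  (I1 integral (f out))
bond 2 stroke at J1  (J1: last free bond brings effort in)

dp_I1/dt = -F_Sf1 - p_I1/2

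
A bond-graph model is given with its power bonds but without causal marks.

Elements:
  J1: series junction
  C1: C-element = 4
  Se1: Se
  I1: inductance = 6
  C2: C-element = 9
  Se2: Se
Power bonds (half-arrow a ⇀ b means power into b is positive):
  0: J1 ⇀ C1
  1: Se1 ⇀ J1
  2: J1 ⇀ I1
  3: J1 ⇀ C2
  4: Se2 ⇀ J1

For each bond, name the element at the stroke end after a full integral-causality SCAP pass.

β1 |J1  (Se1 (Se) sets effort on bond)
β4 |J1  (source Se2 imposes e)
β0 |J1  (C1 outputs effort q/C1)
β2 |I1  (I1 outputs flow p/I1)
β3 |J1  (1-jn J1 has f-setter on 2)

bond 0 |J1
bond 1 |J1
bond 2 |I1
bond 3 |J1
bond 4 |J1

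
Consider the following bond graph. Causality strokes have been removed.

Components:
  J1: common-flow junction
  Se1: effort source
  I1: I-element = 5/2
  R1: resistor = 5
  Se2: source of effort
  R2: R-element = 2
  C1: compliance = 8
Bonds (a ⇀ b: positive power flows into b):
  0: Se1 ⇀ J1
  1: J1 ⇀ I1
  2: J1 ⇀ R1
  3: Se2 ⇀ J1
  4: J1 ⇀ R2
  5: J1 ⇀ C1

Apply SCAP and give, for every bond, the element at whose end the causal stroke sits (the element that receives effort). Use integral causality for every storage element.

bond 0 →J1
bond 1 →I1
bond 2 →J1
bond 3 →J1
bond 4 →J1
bond 5 →J1

bond 0 |J1  (Se1: effort source, stroke at far end)
bond 3 |J1  (Se2 fixes effort; stroke away)
bond 1 |I1  (I1 integral (f out))
bond 2 |J1  (1-jn J1 has f-setter on 1)
bond 4 |J1  (J1 flow already set via bond 1)
bond 5 |J1  (common-f at J1 fixed by 1)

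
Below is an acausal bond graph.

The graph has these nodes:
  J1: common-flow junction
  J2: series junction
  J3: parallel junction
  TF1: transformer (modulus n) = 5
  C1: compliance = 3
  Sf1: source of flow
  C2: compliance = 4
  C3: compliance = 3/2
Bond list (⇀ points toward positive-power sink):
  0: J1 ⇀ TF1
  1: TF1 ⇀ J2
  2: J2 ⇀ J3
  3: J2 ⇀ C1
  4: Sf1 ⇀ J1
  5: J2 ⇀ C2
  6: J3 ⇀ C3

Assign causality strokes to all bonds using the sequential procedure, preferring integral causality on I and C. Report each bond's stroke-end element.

β4 stroke at Sf1  (Sf1: flow source, stroke at near end)
β0 stroke at J1  (J1: bond 4 brought flow, rest push out)
β1 stroke at TF1  (TF1 one-in-one-out from 0)
β2 stroke at J2  (1-jn J2 has f-setter on 1)
β3 stroke at J2  (1-jn J2 has f-setter on 1)
β5 stroke at J2  (1-jn J2 has f-setter on 1)
β6 stroke at J3  (closing 0-jn rule on J3)

b0 stroke at J1
b1 stroke at TF1
b2 stroke at J2
b3 stroke at J2
b4 stroke at Sf1
b5 stroke at J2
b6 stroke at J3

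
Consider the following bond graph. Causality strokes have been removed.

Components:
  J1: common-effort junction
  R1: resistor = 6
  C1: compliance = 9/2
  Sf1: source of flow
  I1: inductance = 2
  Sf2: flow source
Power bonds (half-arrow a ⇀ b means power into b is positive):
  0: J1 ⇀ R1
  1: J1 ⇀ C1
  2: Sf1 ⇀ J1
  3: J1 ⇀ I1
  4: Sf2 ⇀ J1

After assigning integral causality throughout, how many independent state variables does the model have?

β2 stroke→Sf1  (Sf1: flow source, stroke at near end)
β4 stroke→Sf2  (Sf2 (Sf) sets flow on bond)
β1 stroke→J1  (prefer integral on C1)
β0 stroke→R1  (common-e at J1 fixed by 1)
β3 stroke→I1  (0-jn J1 has e-setter on 1)

2  (C1, I1 all integral)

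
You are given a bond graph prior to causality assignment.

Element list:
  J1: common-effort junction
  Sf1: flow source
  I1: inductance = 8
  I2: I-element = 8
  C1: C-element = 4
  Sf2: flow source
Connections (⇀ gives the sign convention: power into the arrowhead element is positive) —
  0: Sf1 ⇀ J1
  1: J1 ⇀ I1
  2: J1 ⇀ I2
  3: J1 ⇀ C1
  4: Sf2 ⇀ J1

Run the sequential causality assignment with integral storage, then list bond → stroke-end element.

β0 stroke at Sf1  (source Sf1 imposes f)
β4 stroke at Sf2  (source Sf2 imposes f)
β1 stroke at I1  (I1 integral (f out))
β2 stroke at I2  (I2: I, integral causality)
β3 stroke at J1  (only one effort-in slot at J1)

#0 stroke at Sf1
#1 stroke at I1
#2 stroke at I2
#3 stroke at J1
#4 stroke at Sf2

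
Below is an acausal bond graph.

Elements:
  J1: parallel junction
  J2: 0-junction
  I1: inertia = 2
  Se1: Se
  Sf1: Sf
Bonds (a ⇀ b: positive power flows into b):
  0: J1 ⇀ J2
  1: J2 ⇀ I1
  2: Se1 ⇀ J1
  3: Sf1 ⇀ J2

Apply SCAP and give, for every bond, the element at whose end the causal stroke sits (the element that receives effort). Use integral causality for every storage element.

#0 stroke→J2
#1 stroke→I1
#2 stroke→J1
#3 stroke→Sf1

#2 |J1  (Se1 (Se) sets effort on bond)
#3 |Sf1  (Sf1: flow source, stroke at near end)
#0 |J2  (J1: bond 2 brought effort, rest push out)
#1 |I1  (common-e at J2 fixed by 0)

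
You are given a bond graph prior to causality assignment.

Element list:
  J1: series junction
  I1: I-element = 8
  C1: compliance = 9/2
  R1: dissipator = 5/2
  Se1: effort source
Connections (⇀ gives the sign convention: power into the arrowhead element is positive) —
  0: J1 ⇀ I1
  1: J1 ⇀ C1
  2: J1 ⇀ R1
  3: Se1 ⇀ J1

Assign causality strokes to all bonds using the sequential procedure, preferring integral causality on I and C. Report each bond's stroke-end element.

#3 stroke→J1  (Se1 fixes effort; stroke away)
#0 stroke→I1  (I1 integral (f out))
#1 stroke→J1  (1-jn J1 has f-setter on 0)
#2 stroke→J1  (J1 flow already set via bond 0)

β0 |I1
β1 |J1
β2 |J1
β3 |J1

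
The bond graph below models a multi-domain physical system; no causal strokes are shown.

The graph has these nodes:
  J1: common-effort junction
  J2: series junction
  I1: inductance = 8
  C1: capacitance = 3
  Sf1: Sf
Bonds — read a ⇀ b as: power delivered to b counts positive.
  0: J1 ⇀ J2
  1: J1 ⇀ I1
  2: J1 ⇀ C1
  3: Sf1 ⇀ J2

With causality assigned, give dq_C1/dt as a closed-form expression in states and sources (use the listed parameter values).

dq_C1/dt = -F_Sf1 - p_I1/8

β3 →Sf1  (Sf1 fixes flow; stroke at Sf1)
β0 →J2  (1-jn J2 has f-setter on 3)
β1 →I1  (prefer integral on I1)
β2 →J1  (only one effort-in slot at J1)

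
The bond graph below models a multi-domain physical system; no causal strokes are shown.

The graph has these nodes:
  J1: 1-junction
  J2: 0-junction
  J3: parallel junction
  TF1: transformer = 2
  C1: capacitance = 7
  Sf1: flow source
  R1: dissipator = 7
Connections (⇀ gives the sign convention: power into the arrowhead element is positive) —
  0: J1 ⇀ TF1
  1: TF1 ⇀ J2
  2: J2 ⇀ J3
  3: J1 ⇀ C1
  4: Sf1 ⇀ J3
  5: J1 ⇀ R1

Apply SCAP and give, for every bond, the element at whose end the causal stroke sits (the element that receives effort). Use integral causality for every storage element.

#4 stroke→Sf1  (Sf1 fixes flow; stroke at Sf1)
#2 stroke→J3  (J3 needs exactly one e-in)
#1 stroke→J2  (closing 0-jn rule on J2)
#0 stroke→TF1  (through TF1, causality passes straight; one stroke at TF1)
#3 stroke→J1  (1-jn J1 has f-setter on 0)
#5 stroke→J1  (J1: bond 0 brought flow, rest push out)

b0 stroke→TF1
b1 stroke→J2
b2 stroke→J3
b3 stroke→J1
b4 stroke→Sf1
b5 stroke→J1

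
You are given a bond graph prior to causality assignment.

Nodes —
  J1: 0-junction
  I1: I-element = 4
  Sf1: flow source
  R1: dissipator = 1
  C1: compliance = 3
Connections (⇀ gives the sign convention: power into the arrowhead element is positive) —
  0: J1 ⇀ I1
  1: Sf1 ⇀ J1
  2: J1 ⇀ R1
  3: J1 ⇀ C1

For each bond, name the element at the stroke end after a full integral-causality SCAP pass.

#0 stroke at I1
#1 stroke at Sf1
#2 stroke at R1
#3 stroke at J1

β1 →Sf1  (Sf1 (Sf) sets flow on bond)
β0 →I1  (I1 outputs flow p/I1)
β3 →J1  (C1 integral (e out))
β2 →R1  (0-jn J1 has e-setter on 3)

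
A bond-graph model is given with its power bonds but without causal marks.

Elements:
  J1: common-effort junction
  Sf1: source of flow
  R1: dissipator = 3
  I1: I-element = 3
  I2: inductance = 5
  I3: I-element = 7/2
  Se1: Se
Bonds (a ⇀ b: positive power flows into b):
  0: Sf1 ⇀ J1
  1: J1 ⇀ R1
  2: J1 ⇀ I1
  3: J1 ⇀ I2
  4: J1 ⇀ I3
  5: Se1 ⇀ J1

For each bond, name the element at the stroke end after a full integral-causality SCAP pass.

b0 stroke→Sf1  (Sf1 (Sf) sets flow on bond)
b5 stroke→J1  (Se1 (Se) sets effort on bond)
b1 stroke→R1  (0-jn J1 has e-setter on 5)
b2 stroke→I1  (J1: bond 5 brought effort, rest push out)
b3 stroke→I2  (J1 effort already set via bond 5)
b4 stroke→I3  (common-e at J1 fixed by 5)

bond 0 →Sf1
bond 1 →R1
bond 2 →I1
bond 3 →I2
bond 4 →I3
bond 5 →J1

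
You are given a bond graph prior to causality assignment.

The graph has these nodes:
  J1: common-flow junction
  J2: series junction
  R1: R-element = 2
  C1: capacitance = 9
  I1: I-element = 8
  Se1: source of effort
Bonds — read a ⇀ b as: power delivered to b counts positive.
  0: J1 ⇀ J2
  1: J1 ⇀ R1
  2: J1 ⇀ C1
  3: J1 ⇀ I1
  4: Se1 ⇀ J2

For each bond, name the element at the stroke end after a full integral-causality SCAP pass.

b0 |J1
b1 |J1
b2 |J1
b3 |I1
b4 |J2

bond 4 stroke at J2  (Se1 (Se) sets effort on bond)
bond 0 stroke at J1  (J2 needs exactly one f-in)
bond 2 stroke at J1  (prefer integral on C1)
bond 3 stroke at I1  (prefer integral on I1)
bond 1 stroke at J1  (J1 flow already set via bond 3)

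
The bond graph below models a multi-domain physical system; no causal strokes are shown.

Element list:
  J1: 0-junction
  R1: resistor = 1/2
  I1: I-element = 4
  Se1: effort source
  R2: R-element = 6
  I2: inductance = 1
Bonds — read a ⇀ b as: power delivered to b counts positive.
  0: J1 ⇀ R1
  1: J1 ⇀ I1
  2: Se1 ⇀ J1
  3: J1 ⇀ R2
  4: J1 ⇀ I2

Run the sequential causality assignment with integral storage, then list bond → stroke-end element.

bond 0 →R1
bond 1 →I1
bond 2 →J1
bond 3 →R2
bond 4 →I2

b2 stroke at J1  (source Se1 imposes e)
b0 stroke at R1  (J1 effort already set via bond 2)
b1 stroke at I1  (J1: bond 2 brought effort, rest push out)
b3 stroke at R2  (J1: bond 2 brought effort, rest push out)
b4 stroke at I2  (J1: bond 2 brought effort, rest push out)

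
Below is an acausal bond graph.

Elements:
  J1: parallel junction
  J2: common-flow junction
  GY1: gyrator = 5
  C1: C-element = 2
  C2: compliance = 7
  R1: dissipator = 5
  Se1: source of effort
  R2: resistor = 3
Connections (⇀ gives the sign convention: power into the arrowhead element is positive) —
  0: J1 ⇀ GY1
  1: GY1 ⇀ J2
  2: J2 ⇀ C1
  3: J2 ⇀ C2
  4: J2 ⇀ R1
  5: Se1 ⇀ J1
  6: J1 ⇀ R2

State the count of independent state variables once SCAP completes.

2  (C1, C2 all integral)

b5 stroke→J1  (Se1 fixes effort; stroke away)
b0 stroke→GY1  (J1: bond 5 brought effort, rest push out)
b6 stroke→R2  (J1 effort already set via bond 5)
b1 stroke→GY1  (through GY1, causality inverts; strokes same side of GY1)
b2 stroke→J2  (common-f at J2 fixed by 1)
b3 stroke→J2  (1-jn J2 has f-setter on 1)
b4 stroke→J2  (J2: bond 1 brought flow, rest push out)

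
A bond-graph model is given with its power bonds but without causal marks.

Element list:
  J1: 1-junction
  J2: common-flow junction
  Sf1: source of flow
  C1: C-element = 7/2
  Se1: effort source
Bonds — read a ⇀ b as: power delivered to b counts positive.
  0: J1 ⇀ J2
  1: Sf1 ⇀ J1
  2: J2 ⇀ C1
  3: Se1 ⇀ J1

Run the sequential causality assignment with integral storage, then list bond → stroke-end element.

#0 stroke at J1
#1 stroke at Sf1
#2 stroke at J2
#3 stroke at J1

bond 1 stroke→Sf1  (Sf1 fixes flow; stroke at Sf1)
bond 3 stroke→J1  (source Se1 imposes e)
bond 0 stroke→J1  (J1: bond 1 brought flow, rest push out)
bond 2 stroke→J2  (J2: bond 0 brought flow, rest push out)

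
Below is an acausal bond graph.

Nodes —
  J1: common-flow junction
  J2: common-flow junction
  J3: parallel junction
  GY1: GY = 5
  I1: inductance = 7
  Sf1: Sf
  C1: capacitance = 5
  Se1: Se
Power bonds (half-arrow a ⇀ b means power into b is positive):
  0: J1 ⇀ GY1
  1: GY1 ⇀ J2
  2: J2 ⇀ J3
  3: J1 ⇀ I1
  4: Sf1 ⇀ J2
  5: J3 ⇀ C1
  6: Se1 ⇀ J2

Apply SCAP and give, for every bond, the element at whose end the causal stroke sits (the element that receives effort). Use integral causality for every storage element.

bond 0 stroke at J1
bond 1 stroke at J2
bond 2 stroke at J2
bond 3 stroke at I1
bond 4 stroke at Sf1
bond 5 stroke at J3
bond 6 stroke at J2

b4 →Sf1  (Sf1: flow source, stroke at near end)
b6 →J2  (Se1 fixes effort; stroke away)
b1 →J2  (common-f at J2 fixed by 4)
b2 →J2  (J2: bond 4 brought flow, rest push out)
b5 →J3  (closing 0-jn rule on J3)
b0 →J1  (GY1: gyrator matches bond 1)
b3 →I1  (closing 1-jn rule on J1)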